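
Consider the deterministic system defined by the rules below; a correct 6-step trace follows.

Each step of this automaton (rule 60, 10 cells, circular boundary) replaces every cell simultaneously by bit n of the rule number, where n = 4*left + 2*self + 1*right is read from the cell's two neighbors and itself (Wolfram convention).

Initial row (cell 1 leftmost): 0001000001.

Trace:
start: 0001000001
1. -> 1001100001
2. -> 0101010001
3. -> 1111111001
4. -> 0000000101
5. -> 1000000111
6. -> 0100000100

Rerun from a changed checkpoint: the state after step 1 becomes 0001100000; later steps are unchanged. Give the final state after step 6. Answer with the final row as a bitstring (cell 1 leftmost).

state after step 1 := 0001100000
2. -> 0001010000
3. -> 0001111000
4. -> 0001000100
5. -> 0001100110
6. -> 0001010101

0001010101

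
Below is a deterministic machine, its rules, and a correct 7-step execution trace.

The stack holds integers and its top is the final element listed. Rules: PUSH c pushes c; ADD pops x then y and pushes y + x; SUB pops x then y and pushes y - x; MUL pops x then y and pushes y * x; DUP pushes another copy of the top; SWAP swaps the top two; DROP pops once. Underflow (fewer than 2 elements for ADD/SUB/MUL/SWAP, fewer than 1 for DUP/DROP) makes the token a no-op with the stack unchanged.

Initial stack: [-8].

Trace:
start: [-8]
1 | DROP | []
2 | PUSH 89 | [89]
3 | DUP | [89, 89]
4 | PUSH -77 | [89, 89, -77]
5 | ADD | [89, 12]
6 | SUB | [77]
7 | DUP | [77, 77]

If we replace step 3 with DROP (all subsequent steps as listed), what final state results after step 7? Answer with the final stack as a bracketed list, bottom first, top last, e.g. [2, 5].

(re-executing from step 3 with the substitution; state before step 3: [89])
3 | DROP | []
4 | PUSH -77 | [-77]
5 | ADD | [-77]
6 | SUB | [-77]
7 | DUP | [-77, -77]

[-77, -77]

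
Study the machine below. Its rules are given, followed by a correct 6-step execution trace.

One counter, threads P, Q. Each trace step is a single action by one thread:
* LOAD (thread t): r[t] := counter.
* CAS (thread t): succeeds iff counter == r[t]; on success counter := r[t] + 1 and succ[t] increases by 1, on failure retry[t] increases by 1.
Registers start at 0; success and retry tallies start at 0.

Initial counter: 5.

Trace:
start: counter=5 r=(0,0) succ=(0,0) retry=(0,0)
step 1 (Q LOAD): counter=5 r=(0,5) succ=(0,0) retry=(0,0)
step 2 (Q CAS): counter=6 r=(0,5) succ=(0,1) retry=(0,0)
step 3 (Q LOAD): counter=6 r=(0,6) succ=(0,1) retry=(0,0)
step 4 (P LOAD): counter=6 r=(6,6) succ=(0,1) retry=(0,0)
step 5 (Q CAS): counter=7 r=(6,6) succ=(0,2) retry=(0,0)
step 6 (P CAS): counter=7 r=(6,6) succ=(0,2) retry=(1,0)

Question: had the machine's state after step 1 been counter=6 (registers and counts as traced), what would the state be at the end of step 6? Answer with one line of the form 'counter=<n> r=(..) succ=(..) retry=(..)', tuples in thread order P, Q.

counter=7 r=(6,6) succ=(0,1) retry=(1,1)

state after step 1 := counter=6 r=(0,5) succ=(0,0) retry=(0,0)
step 2 (Q CAS): counter=6 r=(0,5) succ=(0,0) retry=(0,1)
step 3 (Q LOAD): counter=6 r=(0,6) succ=(0,0) retry=(0,1)
step 4 (P LOAD): counter=6 r=(6,6) succ=(0,0) retry=(0,1)
step 5 (Q CAS): counter=7 r=(6,6) succ=(0,1) retry=(0,1)
step 6 (P CAS): counter=7 r=(6,6) succ=(0,1) retry=(1,1)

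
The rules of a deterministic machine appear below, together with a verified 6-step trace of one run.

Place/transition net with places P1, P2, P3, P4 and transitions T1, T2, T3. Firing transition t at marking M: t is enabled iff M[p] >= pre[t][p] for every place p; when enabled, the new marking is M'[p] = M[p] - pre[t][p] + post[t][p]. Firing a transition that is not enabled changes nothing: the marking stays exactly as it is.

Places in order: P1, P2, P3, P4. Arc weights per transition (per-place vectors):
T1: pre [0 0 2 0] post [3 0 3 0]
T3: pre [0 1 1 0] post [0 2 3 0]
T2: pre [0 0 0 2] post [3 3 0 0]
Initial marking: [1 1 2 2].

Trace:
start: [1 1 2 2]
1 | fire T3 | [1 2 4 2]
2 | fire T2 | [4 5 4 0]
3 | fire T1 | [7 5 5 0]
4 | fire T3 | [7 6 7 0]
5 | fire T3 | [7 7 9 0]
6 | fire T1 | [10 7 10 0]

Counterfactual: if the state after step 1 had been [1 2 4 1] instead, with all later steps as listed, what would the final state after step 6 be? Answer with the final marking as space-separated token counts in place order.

7 4 10 1

state after step 1 := [1 2 4 1]
2 | fire T2 | [1 2 4 1]
3 | fire T1 | [4 2 5 1]
4 | fire T3 | [4 3 7 1]
5 | fire T3 | [4 4 9 1]
6 | fire T1 | [7 4 10 1]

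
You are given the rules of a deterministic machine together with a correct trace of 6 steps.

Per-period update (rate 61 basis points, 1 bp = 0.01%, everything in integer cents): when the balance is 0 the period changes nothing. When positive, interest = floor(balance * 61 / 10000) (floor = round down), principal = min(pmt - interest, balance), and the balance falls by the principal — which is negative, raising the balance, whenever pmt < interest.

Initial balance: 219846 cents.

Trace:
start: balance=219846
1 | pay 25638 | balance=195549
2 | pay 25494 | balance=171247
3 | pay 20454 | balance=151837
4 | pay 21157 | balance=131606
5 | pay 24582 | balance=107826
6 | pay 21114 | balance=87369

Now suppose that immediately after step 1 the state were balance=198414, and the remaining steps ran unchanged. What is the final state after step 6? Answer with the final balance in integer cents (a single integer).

90323

state after step 1 := balance=198414
2 | pay 25494 | balance=174130
3 | pay 20454 | balance=154738
4 | pay 21157 | balance=134524
5 | pay 24582 | balance=110762
6 | pay 21114 | balance=90323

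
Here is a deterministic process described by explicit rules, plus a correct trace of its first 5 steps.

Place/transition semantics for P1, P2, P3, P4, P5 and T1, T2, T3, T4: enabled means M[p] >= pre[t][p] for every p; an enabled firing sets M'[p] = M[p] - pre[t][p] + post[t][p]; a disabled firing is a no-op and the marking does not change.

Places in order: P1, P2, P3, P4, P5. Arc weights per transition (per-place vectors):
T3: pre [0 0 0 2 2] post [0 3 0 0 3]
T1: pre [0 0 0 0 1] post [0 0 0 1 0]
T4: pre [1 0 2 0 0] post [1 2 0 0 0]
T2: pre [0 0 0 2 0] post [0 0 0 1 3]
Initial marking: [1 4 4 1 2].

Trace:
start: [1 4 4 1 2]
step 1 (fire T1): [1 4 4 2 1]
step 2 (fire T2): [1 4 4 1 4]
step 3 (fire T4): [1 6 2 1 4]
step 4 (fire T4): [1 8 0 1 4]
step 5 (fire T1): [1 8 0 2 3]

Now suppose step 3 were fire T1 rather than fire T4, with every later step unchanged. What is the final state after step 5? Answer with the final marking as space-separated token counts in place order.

(re-executing from step 3 with the substitution; state before step 3: [1 4 4 1 4])
step 3 (fire T1): [1 4 4 2 3]
step 4 (fire T4): [1 6 2 2 3]
step 5 (fire T1): [1 6 2 3 2]

1 6 2 3 2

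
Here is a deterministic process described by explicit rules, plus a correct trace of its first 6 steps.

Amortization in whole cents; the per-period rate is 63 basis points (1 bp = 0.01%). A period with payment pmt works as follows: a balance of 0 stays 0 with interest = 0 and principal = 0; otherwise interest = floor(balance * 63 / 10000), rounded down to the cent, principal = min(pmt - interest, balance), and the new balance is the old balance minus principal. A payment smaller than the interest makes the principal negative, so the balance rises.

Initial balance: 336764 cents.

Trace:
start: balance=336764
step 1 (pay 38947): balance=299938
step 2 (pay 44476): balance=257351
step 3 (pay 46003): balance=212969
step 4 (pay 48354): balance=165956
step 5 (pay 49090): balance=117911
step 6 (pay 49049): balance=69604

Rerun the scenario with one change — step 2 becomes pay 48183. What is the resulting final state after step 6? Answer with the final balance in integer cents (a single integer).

(re-executing from step 2 with the substitution; state before step 2: balance=299938)
step 2 (pay 48183): balance=253644
step 3 (pay 46003): balance=209238
step 4 (pay 48354): balance=162202
step 5 (pay 49090): balance=114133
step 6 (pay 49049): balance=65803

65803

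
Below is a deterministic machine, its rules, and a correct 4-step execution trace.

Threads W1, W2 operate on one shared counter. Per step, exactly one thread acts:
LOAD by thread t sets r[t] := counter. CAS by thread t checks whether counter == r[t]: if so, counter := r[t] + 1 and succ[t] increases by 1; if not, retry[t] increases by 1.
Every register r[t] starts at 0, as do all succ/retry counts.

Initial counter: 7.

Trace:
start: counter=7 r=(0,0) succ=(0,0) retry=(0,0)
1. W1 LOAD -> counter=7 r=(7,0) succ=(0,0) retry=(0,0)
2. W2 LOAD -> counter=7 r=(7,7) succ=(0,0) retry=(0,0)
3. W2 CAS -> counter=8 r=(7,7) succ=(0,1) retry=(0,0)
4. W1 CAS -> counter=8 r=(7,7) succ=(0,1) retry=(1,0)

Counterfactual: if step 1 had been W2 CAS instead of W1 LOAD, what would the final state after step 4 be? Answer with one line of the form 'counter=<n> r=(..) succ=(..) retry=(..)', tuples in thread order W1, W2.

counter=8 r=(0,7) succ=(0,1) retry=(1,1)

(re-executing from step 1 with the substitution; state before step 1: counter=7 r=(0,0) succ=(0,0) retry=(0,0))
1. W2 CAS -> counter=7 r=(0,0) succ=(0,0) retry=(0,1)
2. W2 LOAD -> counter=7 r=(0,7) succ=(0,0) retry=(0,1)
3. W2 CAS -> counter=8 r=(0,7) succ=(0,1) retry=(0,1)
4. W1 CAS -> counter=8 r=(0,7) succ=(0,1) retry=(1,1)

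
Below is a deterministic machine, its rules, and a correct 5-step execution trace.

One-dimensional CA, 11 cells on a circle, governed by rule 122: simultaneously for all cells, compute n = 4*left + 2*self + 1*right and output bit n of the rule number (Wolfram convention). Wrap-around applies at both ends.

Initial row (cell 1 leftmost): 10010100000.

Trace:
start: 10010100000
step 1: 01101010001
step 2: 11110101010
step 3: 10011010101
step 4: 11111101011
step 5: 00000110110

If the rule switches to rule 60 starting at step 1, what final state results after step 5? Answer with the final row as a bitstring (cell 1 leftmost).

11010011111

(re-executing steps 1..5 under rule 60; state before step 1: 10010100000)
step 1: 11011110000
step 2: 10110001000
step 3: 11101001100
step 4: 10011101010
step 5: 11010011111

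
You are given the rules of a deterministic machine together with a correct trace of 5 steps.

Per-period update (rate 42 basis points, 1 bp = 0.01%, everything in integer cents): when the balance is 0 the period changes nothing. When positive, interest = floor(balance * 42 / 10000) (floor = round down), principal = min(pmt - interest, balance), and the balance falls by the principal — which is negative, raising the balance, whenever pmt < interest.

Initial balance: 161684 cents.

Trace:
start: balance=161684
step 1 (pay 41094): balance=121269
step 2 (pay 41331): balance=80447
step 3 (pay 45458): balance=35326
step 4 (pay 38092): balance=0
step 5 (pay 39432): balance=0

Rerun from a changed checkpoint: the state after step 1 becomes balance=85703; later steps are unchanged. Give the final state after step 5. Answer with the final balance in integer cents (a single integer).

0

state after step 1 := balance=85703
step 2 (pay 41331): balance=44731
step 3 (pay 45458): balance=0
step 4 (pay 38092): balance=0
step 5 (pay 39432): balance=0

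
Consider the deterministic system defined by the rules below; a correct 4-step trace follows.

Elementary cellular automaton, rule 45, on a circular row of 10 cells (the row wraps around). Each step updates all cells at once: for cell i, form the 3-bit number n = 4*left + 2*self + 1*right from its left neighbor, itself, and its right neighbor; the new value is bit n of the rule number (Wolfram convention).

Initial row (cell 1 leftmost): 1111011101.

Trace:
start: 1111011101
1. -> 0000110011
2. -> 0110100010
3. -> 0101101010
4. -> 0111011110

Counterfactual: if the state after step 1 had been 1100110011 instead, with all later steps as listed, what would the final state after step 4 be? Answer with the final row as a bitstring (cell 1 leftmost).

state after step 1 := 1100110011
2. -> 0000100010
3. -> 1110101010
4. -> 1001111111

1001111111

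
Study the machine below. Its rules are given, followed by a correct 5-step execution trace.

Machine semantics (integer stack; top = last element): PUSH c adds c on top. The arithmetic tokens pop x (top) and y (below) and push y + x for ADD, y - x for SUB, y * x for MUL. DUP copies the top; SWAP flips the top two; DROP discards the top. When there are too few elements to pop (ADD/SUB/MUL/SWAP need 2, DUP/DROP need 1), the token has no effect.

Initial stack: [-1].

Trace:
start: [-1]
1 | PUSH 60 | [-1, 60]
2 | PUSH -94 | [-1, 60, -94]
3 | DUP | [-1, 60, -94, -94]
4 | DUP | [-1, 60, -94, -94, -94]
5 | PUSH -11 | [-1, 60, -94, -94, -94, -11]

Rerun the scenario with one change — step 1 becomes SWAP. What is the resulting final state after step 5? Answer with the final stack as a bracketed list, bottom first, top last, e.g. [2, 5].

[-1, -94, -94, -94, -11]

(re-executing from step 1 with the substitution; state before step 1: [-1])
1 | SWAP | [-1]
2 | PUSH -94 | [-1, -94]
3 | DUP | [-1, -94, -94]
4 | DUP | [-1, -94, -94, -94]
5 | PUSH -11 | [-1, -94, -94, -94, -11]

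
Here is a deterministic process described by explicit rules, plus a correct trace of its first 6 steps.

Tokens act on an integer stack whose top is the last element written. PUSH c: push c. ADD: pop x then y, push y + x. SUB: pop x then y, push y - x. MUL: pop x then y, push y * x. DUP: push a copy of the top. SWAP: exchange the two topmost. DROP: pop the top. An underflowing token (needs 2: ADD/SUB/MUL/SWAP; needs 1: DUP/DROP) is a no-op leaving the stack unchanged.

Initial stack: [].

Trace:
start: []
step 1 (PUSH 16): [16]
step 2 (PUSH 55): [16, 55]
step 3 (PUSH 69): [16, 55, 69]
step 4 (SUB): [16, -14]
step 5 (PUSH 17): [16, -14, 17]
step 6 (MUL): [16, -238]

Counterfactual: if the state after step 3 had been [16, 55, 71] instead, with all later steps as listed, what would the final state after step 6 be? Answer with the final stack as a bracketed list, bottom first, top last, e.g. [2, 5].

[16, -272]

state after step 3 := [16, 55, 71]
step 4 (SUB): [16, -16]
step 5 (PUSH 17): [16, -16, 17]
step 6 (MUL): [16, -272]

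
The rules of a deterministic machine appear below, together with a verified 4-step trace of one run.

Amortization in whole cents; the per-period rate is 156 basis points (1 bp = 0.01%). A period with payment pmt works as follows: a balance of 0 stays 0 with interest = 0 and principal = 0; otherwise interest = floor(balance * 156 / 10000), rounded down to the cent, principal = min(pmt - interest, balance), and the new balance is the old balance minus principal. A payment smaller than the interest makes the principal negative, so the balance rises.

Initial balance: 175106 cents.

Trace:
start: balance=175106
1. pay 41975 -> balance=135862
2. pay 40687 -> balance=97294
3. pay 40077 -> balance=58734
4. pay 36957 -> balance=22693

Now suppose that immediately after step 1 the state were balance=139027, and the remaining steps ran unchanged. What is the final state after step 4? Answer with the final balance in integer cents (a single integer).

state after step 1 := balance=139027
2. pay 40687 -> balance=100508
3. pay 40077 -> balance=61998
4. pay 36957 -> balance=26008

26008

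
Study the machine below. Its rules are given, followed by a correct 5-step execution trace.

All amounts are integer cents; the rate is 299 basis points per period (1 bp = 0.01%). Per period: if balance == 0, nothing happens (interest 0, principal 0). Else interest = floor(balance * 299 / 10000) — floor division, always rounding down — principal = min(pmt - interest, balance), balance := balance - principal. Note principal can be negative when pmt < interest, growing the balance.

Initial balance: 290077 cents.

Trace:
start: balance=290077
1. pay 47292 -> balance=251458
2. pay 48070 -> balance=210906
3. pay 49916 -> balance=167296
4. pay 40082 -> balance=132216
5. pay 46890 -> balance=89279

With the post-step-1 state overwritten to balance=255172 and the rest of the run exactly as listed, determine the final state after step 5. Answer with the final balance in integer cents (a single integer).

state after step 1 := balance=255172
2. pay 48070 -> balance=214731
3. pay 49916 -> balance=171235
4. pay 40082 -> balance=136272
5. pay 46890 -> balance=93456

93456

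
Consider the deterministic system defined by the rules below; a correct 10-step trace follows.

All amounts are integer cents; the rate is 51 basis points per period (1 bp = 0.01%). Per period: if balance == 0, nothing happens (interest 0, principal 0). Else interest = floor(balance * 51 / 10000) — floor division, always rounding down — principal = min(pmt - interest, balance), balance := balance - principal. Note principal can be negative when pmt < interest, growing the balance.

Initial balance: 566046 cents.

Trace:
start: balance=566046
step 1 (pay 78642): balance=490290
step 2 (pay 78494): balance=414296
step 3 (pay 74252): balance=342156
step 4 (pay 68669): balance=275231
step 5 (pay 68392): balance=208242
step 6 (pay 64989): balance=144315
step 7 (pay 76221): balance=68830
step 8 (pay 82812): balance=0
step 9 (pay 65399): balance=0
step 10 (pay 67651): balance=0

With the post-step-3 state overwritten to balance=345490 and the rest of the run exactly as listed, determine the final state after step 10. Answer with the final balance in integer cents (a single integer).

0

state after step 3 := balance=345490
step 4 (pay 68669): balance=278582
step 5 (pay 68392): balance=211610
step 6 (pay 64989): balance=147700
step 7 (pay 76221): balance=72232
step 8 (pay 82812): balance=0
step 9 (pay 65399): balance=0
step 10 (pay 67651): balance=0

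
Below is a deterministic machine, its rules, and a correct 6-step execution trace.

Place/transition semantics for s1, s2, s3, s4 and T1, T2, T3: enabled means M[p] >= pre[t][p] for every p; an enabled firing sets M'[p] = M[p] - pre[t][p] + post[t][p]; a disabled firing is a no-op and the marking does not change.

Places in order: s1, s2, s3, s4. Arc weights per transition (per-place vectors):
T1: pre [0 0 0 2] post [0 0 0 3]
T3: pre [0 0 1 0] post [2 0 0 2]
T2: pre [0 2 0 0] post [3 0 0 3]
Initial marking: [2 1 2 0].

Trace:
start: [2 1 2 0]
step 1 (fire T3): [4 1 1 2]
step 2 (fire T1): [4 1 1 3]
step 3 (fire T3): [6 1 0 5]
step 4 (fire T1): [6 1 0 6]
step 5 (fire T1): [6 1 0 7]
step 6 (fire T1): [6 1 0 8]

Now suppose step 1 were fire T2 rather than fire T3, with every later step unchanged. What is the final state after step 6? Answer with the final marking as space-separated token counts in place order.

4 1 1 5

(re-executing from step 1 with the substitution; state before step 1: [2 1 2 0])
step 1 (fire T2): [2 1 2 0]
step 2 (fire T1): [2 1 2 0]
step 3 (fire T3): [4 1 1 2]
step 4 (fire T1): [4 1 1 3]
step 5 (fire T1): [4 1 1 4]
step 6 (fire T1): [4 1 1 5]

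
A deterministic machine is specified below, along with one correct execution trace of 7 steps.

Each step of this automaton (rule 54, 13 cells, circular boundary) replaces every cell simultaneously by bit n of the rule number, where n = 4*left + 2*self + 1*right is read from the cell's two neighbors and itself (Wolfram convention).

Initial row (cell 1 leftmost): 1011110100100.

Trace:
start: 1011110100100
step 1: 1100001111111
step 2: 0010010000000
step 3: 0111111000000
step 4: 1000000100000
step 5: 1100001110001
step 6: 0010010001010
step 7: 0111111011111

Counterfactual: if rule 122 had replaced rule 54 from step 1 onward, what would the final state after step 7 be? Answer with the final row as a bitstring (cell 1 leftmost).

(re-executing steps 1..7 under rule 122; state before step 1: 1011110100100)
step 1: 0110011011011
step 2: 1111111111111
step 3: 0000000000000
step 4: 0000000000000
step 5: 0000000000000
step 6: 0000000000000
step 7: 0000000000000

0000000000000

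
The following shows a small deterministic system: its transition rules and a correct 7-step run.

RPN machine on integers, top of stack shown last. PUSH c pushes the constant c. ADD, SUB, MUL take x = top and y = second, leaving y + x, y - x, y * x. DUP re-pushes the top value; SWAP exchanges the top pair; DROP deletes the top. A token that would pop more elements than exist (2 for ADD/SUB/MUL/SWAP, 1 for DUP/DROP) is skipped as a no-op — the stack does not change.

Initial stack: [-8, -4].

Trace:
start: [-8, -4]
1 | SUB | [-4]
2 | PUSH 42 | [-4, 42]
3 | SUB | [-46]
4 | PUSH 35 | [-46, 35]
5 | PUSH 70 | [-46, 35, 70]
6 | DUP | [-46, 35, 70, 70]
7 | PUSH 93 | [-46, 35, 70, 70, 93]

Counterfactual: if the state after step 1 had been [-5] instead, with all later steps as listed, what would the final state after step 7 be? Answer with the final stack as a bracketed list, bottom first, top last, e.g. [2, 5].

state after step 1 := [-5]
2 | PUSH 42 | [-5, 42]
3 | SUB | [-47]
4 | PUSH 35 | [-47, 35]
5 | PUSH 70 | [-47, 35, 70]
6 | DUP | [-47, 35, 70, 70]
7 | PUSH 93 | [-47, 35, 70, 70, 93]

[-47, 35, 70, 70, 93]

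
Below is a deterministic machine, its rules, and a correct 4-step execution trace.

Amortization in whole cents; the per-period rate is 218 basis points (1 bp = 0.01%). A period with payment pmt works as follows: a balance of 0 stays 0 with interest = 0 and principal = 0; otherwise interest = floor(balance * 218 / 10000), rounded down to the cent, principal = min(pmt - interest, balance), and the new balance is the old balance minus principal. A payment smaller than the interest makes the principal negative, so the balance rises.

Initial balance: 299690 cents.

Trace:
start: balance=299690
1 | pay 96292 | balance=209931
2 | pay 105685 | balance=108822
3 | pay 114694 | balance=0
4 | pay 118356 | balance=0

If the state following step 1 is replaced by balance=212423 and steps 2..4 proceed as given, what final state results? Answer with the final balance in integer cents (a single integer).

state after step 1 := balance=212423
2 | pay 105685 | balance=111368
3 | pay 114694 | balance=0
4 | pay 118356 | balance=0

0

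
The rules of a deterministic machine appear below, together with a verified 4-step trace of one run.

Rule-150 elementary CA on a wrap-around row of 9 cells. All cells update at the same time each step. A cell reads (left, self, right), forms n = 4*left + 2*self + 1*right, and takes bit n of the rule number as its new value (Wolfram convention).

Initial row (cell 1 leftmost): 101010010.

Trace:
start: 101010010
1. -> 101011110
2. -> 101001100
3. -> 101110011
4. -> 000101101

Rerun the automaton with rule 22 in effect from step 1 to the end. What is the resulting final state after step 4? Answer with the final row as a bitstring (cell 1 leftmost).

(re-executing steps 1..4 under rule 22; state before step 1: 101010010)
1. -> 101011110
2. -> 101000000
3. -> 101100001
4. -> 000010010

000010010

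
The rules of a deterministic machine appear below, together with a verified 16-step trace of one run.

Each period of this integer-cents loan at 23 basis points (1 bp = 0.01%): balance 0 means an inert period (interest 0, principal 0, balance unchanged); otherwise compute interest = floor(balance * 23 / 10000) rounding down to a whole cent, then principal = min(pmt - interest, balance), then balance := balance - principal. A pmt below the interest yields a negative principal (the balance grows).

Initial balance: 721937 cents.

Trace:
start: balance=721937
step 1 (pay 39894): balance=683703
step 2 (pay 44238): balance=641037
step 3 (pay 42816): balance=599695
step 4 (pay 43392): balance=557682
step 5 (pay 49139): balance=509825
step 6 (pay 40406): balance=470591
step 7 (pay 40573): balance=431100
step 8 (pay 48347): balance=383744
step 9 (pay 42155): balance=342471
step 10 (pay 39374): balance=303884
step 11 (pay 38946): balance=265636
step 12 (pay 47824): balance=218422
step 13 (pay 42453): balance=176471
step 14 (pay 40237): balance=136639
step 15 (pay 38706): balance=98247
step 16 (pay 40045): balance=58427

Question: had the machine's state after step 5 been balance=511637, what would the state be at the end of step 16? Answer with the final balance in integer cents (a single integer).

state after step 5 := balance=511637
step 6 (pay 40406): balance=472407
step 7 (pay 40573): balance=432920
step 8 (pay 48347): balance=385568
step 9 (pay 42155): balance=344299
step 10 (pay 39374): balance=305716
step 11 (pay 38946): balance=267473
step 12 (pay 47824): balance=220264
step 13 (pay 42453): balance=178317
step 14 (pay 40237): balance=138490
step 15 (pay 38706): balance=100102
step 16 (pay 40045): balance=60287

60287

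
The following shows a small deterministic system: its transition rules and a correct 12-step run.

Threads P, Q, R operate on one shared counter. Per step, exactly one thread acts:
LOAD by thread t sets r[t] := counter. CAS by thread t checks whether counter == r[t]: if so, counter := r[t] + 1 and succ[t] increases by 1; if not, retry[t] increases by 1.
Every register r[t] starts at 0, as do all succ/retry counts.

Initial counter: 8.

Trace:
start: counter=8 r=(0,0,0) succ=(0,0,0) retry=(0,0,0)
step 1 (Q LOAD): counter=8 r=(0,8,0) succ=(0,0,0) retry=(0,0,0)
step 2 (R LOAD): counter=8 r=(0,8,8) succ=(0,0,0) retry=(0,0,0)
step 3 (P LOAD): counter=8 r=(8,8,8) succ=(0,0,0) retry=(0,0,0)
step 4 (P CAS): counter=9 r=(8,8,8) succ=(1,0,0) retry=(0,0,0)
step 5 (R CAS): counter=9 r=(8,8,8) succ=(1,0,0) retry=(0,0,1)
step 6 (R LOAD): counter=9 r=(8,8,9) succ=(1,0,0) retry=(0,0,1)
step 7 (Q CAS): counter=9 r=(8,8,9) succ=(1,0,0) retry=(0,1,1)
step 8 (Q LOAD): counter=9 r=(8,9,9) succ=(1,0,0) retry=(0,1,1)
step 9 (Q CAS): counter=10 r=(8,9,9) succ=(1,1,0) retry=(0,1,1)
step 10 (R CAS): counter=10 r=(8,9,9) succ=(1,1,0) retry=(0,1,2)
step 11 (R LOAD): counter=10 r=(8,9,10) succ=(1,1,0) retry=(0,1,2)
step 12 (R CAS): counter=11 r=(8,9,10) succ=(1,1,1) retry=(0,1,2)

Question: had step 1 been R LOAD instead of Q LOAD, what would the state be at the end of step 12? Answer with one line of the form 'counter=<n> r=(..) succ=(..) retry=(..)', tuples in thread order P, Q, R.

counter=11 r=(8,9,10) succ=(1,1,1) retry=(0,1,2)

(re-executing from step 1 with the substitution; state before step 1: counter=8 r=(0,0,0) succ=(0,0,0) retry=(0,0,0))
step 1 (R LOAD): counter=8 r=(0,0,8) succ=(0,0,0) retry=(0,0,0)
step 2 (R LOAD): counter=8 r=(0,0,8) succ=(0,0,0) retry=(0,0,0)
step 3 (P LOAD): counter=8 r=(8,0,8) succ=(0,0,0) retry=(0,0,0)
step 4 (P CAS): counter=9 r=(8,0,8) succ=(1,0,0) retry=(0,0,0)
step 5 (R CAS): counter=9 r=(8,0,8) succ=(1,0,0) retry=(0,0,1)
step 6 (R LOAD): counter=9 r=(8,0,9) succ=(1,0,0) retry=(0,0,1)
step 7 (Q CAS): counter=9 r=(8,0,9) succ=(1,0,0) retry=(0,1,1)
step 8 (Q LOAD): counter=9 r=(8,9,9) succ=(1,0,0) retry=(0,1,1)
step 9 (Q CAS): counter=10 r=(8,9,9) succ=(1,1,0) retry=(0,1,1)
step 10 (R CAS): counter=10 r=(8,9,9) succ=(1,1,0) retry=(0,1,2)
step 11 (R LOAD): counter=10 r=(8,9,10) succ=(1,1,0) retry=(0,1,2)
step 12 (R CAS): counter=11 r=(8,9,10) succ=(1,1,1) retry=(0,1,2)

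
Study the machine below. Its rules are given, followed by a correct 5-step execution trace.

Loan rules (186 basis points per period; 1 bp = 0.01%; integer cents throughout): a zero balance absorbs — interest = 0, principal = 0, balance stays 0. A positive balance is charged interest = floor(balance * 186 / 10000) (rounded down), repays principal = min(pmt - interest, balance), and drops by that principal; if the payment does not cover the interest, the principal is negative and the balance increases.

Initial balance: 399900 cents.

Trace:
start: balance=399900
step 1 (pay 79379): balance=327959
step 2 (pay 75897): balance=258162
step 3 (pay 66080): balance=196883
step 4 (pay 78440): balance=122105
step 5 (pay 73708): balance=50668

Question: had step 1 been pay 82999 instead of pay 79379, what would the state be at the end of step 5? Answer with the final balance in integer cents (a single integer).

(re-executing from step 1 with the substitution; state before step 1: balance=399900)
step 1 (pay 82999): balance=324339
step 2 (pay 75897): balance=254474
step 3 (pay 66080): balance=193127
step 4 (pay 78440): balance=118279
step 5 (pay 73708): balance=46770

46770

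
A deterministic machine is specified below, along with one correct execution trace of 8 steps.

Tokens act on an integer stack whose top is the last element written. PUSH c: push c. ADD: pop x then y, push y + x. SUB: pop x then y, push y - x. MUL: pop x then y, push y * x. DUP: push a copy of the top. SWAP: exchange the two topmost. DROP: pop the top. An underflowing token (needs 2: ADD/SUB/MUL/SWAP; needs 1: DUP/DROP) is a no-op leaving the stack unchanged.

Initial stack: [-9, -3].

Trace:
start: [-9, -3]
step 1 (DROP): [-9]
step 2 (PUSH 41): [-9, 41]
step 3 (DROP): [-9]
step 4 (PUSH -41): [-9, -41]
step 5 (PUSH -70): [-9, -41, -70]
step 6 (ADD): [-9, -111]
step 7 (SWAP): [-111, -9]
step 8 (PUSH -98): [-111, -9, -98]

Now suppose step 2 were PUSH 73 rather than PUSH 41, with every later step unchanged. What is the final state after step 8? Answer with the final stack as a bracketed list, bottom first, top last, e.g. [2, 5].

[-111, -9, -98]

(re-executing from step 2 with the substitution; state before step 2: [-9])
step 2 (PUSH 73): [-9, 73]
step 3 (DROP): [-9]
step 4 (PUSH -41): [-9, -41]
step 5 (PUSH -70): [-9, -41, -70]
step 6 (ADD): [-9, -111]
step 7 (SWAP): [-111, -9]
step 8 (PUSH -98): [-111, -9, -98]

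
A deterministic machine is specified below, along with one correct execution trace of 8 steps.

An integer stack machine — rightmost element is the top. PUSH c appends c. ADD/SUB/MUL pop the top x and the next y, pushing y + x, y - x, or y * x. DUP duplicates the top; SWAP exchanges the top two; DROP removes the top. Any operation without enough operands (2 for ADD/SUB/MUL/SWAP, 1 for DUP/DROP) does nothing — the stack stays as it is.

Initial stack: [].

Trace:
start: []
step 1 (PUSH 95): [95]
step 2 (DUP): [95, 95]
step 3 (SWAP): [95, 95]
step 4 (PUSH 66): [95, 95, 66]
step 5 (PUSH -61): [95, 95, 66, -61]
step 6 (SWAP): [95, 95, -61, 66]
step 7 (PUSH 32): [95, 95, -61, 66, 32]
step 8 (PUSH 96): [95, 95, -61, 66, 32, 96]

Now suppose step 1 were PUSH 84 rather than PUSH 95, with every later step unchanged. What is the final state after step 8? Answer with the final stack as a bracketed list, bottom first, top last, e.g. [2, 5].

(re-executing from step 1 with the substitution; state before step 1: [])
step 1 (PUSH 84): [84]
step 2 (DUP): [84, 84]
step 3 (SWAP): [84, 84]
step 4 (PUSH 66): [84, 84, 66]
step 5 (PUSH -61): [84, 84, 66, -61]
step 6 (SWAP): [84, 84, -61, 66]
step 7 (PUSH 32): [84, 84, -61, 66, 32]
step 8 (PUSH 96): [84, 84, -61, 66, 32, 96]

[84, 84, -61, 66, 32, 96]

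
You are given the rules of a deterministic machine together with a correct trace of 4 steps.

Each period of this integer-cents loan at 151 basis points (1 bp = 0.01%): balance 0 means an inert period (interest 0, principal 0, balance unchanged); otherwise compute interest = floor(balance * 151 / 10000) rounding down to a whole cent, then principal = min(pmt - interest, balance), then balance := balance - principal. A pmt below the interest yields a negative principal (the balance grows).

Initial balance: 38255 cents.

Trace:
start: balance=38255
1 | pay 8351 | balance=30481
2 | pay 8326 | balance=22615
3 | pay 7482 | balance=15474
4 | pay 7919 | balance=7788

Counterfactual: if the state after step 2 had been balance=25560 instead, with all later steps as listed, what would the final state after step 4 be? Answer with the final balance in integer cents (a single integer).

10822

state after step 2 := balance=25560
3 | pay 7482 | balance=18463
4 | pay 7919 | balance=10822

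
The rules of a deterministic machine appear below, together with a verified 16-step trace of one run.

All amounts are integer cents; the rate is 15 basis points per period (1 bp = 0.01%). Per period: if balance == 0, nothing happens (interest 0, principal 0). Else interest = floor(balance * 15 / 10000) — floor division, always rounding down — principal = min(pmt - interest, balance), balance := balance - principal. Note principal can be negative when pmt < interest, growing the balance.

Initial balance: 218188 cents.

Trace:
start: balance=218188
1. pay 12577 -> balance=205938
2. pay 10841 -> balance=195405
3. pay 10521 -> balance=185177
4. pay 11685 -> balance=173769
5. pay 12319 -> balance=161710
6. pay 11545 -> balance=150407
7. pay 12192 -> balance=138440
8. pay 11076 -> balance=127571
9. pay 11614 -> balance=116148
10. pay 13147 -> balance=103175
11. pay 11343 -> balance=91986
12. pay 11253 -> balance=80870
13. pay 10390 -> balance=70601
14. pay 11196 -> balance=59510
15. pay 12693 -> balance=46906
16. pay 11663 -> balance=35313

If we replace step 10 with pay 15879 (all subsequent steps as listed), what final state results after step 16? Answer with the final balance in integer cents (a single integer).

(re-executing from step 10 with the substitution; state before step 10: balance=116148)
10. pay 15879 -> balance=100443
11. pay 11343 -> balance=89250
12. pay 11253 -> balance=78130
13. pay 10390 -> balance=67857
14. pay 11196 -> balance=56762
15. pay 12693 -> balance=44154
16. pay 11663 -> balance=32557

32557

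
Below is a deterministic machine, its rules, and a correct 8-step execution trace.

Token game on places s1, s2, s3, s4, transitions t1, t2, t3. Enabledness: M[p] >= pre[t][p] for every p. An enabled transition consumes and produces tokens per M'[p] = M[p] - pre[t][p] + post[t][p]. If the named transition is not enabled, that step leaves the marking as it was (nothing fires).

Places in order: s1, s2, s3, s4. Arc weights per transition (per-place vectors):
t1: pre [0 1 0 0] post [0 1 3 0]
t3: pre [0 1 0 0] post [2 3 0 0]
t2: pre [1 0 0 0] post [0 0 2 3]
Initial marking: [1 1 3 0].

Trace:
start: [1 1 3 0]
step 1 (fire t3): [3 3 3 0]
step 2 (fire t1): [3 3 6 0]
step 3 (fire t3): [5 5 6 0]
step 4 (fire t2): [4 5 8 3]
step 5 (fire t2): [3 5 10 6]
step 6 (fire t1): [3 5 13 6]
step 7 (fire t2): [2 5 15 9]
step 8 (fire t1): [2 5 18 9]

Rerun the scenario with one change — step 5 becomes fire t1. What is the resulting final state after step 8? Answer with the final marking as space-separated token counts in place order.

3 5 19 6

(re-executing from step 5 with the substitution; state before step 5: [4 5 8 3])
step 5 (fire t1): [4 5 11 3]
step 6 (fire t1): [4 5 14 3]
step 7 (fire t2): [3 5 16 6]
step 8 (fire t1): [3 5 19 6]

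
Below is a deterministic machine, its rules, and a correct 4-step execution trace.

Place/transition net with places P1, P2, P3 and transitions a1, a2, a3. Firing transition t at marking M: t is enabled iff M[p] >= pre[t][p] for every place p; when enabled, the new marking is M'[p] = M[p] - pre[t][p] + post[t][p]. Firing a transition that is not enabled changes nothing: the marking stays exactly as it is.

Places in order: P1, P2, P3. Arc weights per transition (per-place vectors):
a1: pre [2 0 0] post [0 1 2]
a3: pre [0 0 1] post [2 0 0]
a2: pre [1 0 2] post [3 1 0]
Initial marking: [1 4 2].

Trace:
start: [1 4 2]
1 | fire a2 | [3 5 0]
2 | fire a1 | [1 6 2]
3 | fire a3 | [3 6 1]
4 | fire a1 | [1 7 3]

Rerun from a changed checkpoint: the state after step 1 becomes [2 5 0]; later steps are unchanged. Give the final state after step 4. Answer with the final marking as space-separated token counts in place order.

state after step 1 := [2 5 0]
2 | fire a1 | [0 6 2]
3 | fire a3 | [2 6 1]
4 | fire a1 | [0 7 3]

0 7 3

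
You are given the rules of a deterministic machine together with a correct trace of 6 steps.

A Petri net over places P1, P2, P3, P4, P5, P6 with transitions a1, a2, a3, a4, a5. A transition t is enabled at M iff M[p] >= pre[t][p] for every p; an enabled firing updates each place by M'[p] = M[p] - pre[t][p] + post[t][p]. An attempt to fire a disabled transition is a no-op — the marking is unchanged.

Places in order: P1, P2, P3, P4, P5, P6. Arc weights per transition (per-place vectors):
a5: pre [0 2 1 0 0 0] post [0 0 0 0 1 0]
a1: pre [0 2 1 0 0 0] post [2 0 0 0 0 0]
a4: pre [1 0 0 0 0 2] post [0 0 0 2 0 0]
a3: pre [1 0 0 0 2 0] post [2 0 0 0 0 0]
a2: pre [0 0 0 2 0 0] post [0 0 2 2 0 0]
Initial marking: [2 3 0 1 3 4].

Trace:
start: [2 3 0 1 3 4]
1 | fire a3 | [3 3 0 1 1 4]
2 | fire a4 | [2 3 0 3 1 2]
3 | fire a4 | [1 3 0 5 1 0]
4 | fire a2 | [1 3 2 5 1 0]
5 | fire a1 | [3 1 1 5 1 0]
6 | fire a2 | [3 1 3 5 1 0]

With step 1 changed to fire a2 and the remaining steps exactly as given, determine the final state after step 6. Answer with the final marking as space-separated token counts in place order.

(re-executing from step 1 with the substitution; state before step 1: [2 3 0 1 3 4])
1 | fire a2 | [2 3 0 1 3 4]
2 | fire a4 | [1 3 0 3 3 2]
3 | fire a4 | [0 3 0 5 3 0]
4 | fire a2 | [0 3 2 5 3 0]
5 | fire a1 | [2 1 1 5 3 0]
6 | fire a2 | [2 1 3 5 3 0]

2 1 3 5 3 0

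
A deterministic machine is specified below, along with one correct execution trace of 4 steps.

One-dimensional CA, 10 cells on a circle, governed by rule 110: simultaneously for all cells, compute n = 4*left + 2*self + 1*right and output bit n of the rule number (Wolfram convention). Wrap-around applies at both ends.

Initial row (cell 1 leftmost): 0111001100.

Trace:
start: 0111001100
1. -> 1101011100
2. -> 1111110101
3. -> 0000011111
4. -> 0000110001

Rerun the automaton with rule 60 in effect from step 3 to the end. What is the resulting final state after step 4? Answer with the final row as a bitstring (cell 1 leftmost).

1000001000

(re-executing steps 3..4 under rule 60; state before step 3: 1111110101)
3. -> 0000001111
4. -> 1000001000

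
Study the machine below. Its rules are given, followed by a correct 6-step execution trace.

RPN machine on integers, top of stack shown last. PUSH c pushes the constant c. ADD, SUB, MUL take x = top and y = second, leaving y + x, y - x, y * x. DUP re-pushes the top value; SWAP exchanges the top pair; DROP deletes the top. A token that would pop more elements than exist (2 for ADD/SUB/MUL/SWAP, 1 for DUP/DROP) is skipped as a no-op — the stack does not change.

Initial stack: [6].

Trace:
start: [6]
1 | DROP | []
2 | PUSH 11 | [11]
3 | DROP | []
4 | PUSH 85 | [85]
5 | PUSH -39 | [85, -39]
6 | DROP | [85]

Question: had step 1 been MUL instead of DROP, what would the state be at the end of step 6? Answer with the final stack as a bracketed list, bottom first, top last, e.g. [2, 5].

(re-executing from step 1 with the substitution; state before step 1: [6])
1 | MUL | [6]
2 | PUSH 11 | [6, 11]
3 | DROP | [6]
4 | PUSH 85 | [6, 85]
5 | PUSH -39 | [6, 85, -39]
6 | DROP | [6, 85]

[6, 85]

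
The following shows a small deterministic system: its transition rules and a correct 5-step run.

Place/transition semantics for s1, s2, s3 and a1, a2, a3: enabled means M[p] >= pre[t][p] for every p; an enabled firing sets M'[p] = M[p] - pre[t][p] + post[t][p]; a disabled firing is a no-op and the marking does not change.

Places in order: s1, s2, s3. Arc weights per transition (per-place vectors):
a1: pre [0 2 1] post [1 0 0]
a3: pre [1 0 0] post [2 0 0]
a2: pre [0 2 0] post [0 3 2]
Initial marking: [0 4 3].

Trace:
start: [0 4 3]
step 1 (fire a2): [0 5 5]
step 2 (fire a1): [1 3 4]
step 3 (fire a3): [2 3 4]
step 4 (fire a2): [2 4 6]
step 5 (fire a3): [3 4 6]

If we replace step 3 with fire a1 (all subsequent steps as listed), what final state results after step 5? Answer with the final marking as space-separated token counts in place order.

3 1 3

(re-executing from step 3 with the substitution; state before step 3: [1 3 4])
step 3 (fire a1): [2 1 3]
step 4 (fire a2): [2 1 3]
step 5 (fire a3): [3 1 3]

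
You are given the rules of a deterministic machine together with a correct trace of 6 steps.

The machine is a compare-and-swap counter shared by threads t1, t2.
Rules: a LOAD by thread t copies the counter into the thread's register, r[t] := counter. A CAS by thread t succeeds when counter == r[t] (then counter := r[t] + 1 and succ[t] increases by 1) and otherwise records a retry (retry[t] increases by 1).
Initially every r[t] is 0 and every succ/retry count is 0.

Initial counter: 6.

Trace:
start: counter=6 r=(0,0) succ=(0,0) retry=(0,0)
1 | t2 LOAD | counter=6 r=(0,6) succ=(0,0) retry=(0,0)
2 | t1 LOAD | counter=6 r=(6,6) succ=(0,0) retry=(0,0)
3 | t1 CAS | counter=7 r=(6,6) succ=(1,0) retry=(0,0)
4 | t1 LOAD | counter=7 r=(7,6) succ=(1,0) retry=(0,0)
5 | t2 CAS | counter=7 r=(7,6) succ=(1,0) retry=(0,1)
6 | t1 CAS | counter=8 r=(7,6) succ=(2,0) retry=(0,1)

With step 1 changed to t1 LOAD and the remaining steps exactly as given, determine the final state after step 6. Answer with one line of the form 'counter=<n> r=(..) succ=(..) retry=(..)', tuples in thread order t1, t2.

counter=8 r=(7,0) succ=(2,0) retry=(0,1)

(re-executing from step 1 with the substitution; state before step 1: counter=6 r=(0,0) succ=(0,0) retry=(0,0))
1 | t1 LOAD | counter=6 r=(6,0) succ=(0,0) retry=(0,0)
2 | t1 LOAD | counter=6 r=(6,0) succ=(0,0) retry=(0,0)
3 | t1 CAS | counter=7 r=(6,0) succ=(1,0) retry=(0,0)
4 | t1 LOAD | counter=7 r=(7,0) succ=(1,0) retry=(0,0)
5 | t2 CAS | counter=7 r=(7,0) succ=(1,0) retry=(0,1)
6 | t1 CAS | counter=8 r=(7,0) succ=(2,0) retry=(0,1)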